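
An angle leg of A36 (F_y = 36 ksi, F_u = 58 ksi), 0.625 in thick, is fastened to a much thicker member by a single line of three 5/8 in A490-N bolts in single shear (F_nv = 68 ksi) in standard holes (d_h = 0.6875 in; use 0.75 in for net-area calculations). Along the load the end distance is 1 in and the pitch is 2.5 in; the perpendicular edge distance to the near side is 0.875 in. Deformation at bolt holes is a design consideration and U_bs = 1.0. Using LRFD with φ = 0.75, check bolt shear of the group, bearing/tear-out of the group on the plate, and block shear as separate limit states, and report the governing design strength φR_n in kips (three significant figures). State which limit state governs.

Bolt shear: A_b = π·0.625²/4 = 0.3068 in²; R_n = 68 × 0.3068 × 3 × 1 = 62.59 kips → 0.75 × 62.59 = 46.9 kips.
Bearing: edge l_c = 0.6562, r_n = 28.55 kips; interior l_c = 1.812, r_n = 54.38 kips; R_n = 28.55 + 2·54.38 = 137.3 kips → 103 kips.
Block shear: A_gv = 3.75, A_nv = 2.578, A_nt = 0.3125 in²; R_n = min(0.6F_uA_nv, 0.6F_yA_gv) + U_bs·F_u·A_nt = 99.12 kips → 74.3 kips.
Bolt shear governs: 46.9 kips.

46.9 kips (bolt shear governs)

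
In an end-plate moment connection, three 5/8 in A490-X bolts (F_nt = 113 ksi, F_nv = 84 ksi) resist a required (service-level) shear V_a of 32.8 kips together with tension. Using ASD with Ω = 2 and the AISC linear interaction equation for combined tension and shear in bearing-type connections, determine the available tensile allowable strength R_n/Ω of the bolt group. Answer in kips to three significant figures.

23.5 kips

A_b = π·0.625²/4 = 0.3068 in²; f_rv = 32.8 / (3 × 0.3068) = 35.64 ksi.
F'_nt = 1.3 F_nt − (Ω F_nt / F_nv) f_rv = 1.3·113 − (2·113/84)·35.64 = 51.02 ksi, capped at F_nt → F'_nt = 51.02 ksi.
R_n = F'_nt · A_b · n = 51.02 × 0.3068 × 3 = 46.96 kips.
Allowable strength R_n/Ω = 46.96 / 2 = 23.5 kips.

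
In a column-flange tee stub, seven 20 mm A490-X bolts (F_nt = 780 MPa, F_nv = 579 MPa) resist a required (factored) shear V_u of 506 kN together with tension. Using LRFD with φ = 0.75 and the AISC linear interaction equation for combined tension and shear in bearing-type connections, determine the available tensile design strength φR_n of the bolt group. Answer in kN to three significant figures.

991 kN

A_b = π·20²/4 = 314.2 mm²; f_rv = 506 × 1000 / (7 × 314.2) = 230.1 MPa.
F'_nt = 1.3 F_nt − (F_nt / φF_nv) f_rv = 1.3·780 − (780/(0.75·579))·230.1 = 600.7 MPa, capped at F_nt → F'_nt = 600.7 MPa.
R_n = F'_nt · A_b · n = 600.7 × 314.2 × 7 / 1000 = 1321 kN.
Design strength φR_n = 0.75 × 1321 = 991 kN.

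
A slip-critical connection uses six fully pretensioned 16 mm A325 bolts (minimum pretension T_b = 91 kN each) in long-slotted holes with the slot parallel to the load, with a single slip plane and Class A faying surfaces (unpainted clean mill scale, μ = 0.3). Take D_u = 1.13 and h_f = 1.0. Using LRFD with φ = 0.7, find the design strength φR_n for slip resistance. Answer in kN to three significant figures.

130 kN

R_n = μ · D_u · h_f · T_b · n_s · n_b = 0.3 × 1.13 × 1.0 × 91 × 1 × 6 = 185.1 kN.
Design strength φR_n = 0.7 × 185.1 = 130 kN.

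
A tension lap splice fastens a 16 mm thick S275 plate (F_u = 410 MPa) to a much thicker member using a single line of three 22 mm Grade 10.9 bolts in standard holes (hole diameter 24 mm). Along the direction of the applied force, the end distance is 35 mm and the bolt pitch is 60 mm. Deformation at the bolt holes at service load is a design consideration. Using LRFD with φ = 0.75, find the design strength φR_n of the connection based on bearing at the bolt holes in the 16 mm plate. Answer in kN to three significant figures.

561 kN

Per bolt r_n = 1.2 l_c t F_u ≤ 2.4 d t F_u; upper limit = 2.4 × 22 × 16 × 410 / 1000 = 346.4 kN.
Edge bolt: l_c = 35 − 24/2 = 23 mm → 1.2 × 23 × 16 × 410 / 1000 = 181.1 → r_n = 181.1 kN.
Interior bolts: l_c = 60 − 24 = 36 mm → 1.2 × 36 × 16 × 410 / 1000 = 283.4 → r_n = 283.4 kN.
R_n = 1 × 181.1 + 2 × 283.4 = 747.8 kN.
Design strength φR_n = 0.75 × 747.8 = 561 kN.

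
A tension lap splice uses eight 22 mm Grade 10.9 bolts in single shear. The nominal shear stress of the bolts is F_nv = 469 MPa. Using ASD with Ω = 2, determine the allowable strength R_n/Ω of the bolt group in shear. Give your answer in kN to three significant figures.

A_b = π × 22² / 4 = 380.1 mm².
R_n = F_nv · A_b · n · n_s = 469 × 380.1 × 8 × 1 / 1000 = 1426 kN.
Allowable strength R_n/Ω = 1426 / 2 = 713 kN.

713 kN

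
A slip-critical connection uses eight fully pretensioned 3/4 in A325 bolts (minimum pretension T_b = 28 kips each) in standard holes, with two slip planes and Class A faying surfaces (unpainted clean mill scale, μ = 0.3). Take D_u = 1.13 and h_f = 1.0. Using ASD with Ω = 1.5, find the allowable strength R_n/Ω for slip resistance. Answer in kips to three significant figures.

101 kips

R_n = μ · D_u · h_f · T_b · n_s · n_b = 0.3 × 1.13 × 1.0 × 28 × 2 × 8 = 151.9 kips.
Allowable strength R_n/Ω = 151.9 / 1.5 = 101 kips.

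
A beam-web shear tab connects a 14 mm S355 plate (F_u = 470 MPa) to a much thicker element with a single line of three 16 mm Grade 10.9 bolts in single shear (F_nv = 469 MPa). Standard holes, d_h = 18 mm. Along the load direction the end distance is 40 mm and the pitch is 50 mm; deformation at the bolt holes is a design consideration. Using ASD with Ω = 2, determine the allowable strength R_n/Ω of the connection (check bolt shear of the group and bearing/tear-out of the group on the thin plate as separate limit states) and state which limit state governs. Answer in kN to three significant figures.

141 kN (bolt shear governs)

Bolt shear: A_b = π·16²/4 = 201.1 mm²; R_n = 469 × 201.1 × 3 × 1 / 1000 = 282.9 kN → 282.9 / 2 = 141 kN.
Bearing (1.2 l_c t F_u ≤ 2.4 d t F_u): upper limit = 2.4·16·14·470 / 1000 = 252.7 kN.
  Edge l_c = 40 − 18/2 = 31 → r_n = 244.8 kN; interior l_c = 50 − 18 = 32 → r_n = 252.7 kN.
  R_n,bearing = 1·244.8 + 2·252.7 = 750.1 kN → 750.1 / 2 = 375 kN.
Bolt shear governs: 141 kN.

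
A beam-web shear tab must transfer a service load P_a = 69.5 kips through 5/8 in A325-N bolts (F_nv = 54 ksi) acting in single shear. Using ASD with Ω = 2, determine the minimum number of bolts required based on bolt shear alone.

A_b = π·0.625²/4 = 0.3068 in².
Per-bolt allowable strength R_n/Ω = 54 × 0.3068 × 1 / 2 = 8.283 kips.
n ≥ 69.5 / 8.283 = 8.39 → use 9 bolts.

9 bolts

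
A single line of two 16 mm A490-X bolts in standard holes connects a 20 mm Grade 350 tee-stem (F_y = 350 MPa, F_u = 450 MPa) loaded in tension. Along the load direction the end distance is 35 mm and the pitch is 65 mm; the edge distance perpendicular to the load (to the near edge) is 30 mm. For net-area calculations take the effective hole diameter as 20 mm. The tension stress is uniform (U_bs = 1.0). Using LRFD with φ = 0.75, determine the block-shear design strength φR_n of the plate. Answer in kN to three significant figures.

Shear plane L_v = 35 + 1·65 = 100 mm; A_gv = 100 × 20 = 2000 mm².
A_nv = (100 − 1.5·20) × 20 = 1400 mm².
A_nt = (30 − 0.5·20) × 20 = 400 mm².
0.6 F_u A_nv = 378 kN; 0.6 F_y A_gv = 420 kN → shear rupture governs the shear term.
R_n = 378 + 1.0 × 450 × 400 / 1000 = 558 kN.
Design strength φR_n = 0.75 × 558 = 418 kN.

418 kN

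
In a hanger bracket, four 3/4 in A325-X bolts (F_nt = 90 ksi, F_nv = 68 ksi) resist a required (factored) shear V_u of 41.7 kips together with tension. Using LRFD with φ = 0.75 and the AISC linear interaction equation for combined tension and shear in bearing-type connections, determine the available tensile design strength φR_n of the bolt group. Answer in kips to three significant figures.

99.9 kips

A_b = π·0.75²/4 = 0.4418 in²; f_rv = 41.7 / (4 × 0.4418) = 23.6 ksi.
F'_nt = 1.3 F_nt − (F_nt / φF_nv) f_rv = 1.3·90 − (90/(0.75·68))·23.6 = 75.36 ksi, capped at F_nt → F'_nt = 75.36 ksi.
R_n = F'_nt · A_b · n = 75.36 × 0.4418 × 4 = 133.2 kips.
Design strength φR_n = 0.75 × 133.2 = 99.9 kips.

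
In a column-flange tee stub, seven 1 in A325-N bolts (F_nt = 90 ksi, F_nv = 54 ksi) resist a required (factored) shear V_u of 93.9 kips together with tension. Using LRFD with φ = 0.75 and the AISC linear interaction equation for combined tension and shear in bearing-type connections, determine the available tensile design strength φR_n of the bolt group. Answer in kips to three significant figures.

A_b = π·1²/4 = 0.7854 in²; f_rv = 93.9 / (7 × 0.7854) = 17.08 ksi.
F'_nt = 1.3 F_nt − (F_nt / φF_nv) f_rv = 1.3·90 − (90/(0.75·54))·17.08 = 79.05 ksi, capped at F_nt → F'_nt = 79.05 ksi.
R_n = F'_nt · A_b · n = 79.05 × 0.7854 × 7 = 434.6 kips.
Design strength φR_n = 0.75 × 434.6 = 326 kips.

326 kips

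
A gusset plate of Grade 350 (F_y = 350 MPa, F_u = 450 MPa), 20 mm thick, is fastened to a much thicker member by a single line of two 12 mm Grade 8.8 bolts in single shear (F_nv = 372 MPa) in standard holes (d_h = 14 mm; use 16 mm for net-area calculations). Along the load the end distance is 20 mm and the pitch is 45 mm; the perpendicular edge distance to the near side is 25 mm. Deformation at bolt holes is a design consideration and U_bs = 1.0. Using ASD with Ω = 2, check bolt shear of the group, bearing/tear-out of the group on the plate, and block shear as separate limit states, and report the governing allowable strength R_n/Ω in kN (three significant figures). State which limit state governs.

42.1 kN (bolt shear governs)

Bolt shear: A_b = π·12²/4 = 113.1 mm²; R_n = 372 × 113.1 × 2 × 1 / 1000 = 84.14 kN → 84.14 / 2 = 42.1 kN.
Bearing: edge l_c = 13, r_n = 140.4 kN; interior l_c = 31, r_n = 259.2 kN; R_n = 140.4 + 1·259.2 = 399.6 kN → 200 kN.
Block shear: A_gv = 1300, A_nv = 820, A_nt = 340 mm²; R_n = min(0.6F_uA_nv, 0.6F_yA_gv) + U_bs·F_u·A_nt = 374.4 kN → 187 kN.
Bolt shear governs: 42.1 kN.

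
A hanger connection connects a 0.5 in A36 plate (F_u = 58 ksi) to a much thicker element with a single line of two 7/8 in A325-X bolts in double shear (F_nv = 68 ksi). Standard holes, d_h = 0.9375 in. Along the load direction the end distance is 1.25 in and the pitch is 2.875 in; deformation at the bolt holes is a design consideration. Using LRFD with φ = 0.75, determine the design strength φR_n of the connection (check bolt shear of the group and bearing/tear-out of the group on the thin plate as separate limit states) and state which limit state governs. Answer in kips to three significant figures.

66.1 kips (bearing governs)

Bolt shear: A_b = π·0.875²/4 = 0.6013 in²; R_n = 68 × 0.6013 × 2 × 2 = 163.6 kips → 0.75 × 163.6 = 123 kips.
Bearing (1.2 l_c t F_u ≤ 2.4 d t F_u): upper limit = 2.4·0.875·0.5·58 = 60.9 kips.
  Edge l_c = 1.25 − 0.9375/2 = 0.7812 → r_n = 27.19 kips; interior l_c = 2.875 − 0.9375 = 1.938 → r_n = 60.9 kips.
  R_n,bearing = 1·27.19 + 1·60.9 = 88.09 kips → 0.75 × 88.09 = 66.1 kips.
Bearing governs: 66.1 kips.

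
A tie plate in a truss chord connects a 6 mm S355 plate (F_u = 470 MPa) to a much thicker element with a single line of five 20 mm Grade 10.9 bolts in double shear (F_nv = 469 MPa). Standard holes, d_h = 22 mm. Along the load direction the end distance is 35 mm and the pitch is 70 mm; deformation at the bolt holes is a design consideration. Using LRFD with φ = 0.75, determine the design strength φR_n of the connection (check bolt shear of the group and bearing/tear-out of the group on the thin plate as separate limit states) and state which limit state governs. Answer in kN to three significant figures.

Bolt shear: A_b = π·20²/4 = 314.2 mm²; R_n = 469 × 314.2 × 5 × 2 / 1000 = 1473 kN → 0.75 × 1473 = 1110 kN.
Bearing (1.2 l_c t F_u ≤ 2.4 d t F_u): upper limit = 2.4·20·6·470 / 1000 = 135.4 kN.
  Edge l_c = 35 − 22/2 = 24 → r_n = 81.22 kN; interior l_c = 70 − 22 = 48 → r_n = 135.4 kN.
  R_n,bearing = 1·81.22 + 4·135.4 = 622.7 kN → 0.75 × 622.7 = 467 kN.
Bearing governs: 467 kN.

467 kN (bearing governs)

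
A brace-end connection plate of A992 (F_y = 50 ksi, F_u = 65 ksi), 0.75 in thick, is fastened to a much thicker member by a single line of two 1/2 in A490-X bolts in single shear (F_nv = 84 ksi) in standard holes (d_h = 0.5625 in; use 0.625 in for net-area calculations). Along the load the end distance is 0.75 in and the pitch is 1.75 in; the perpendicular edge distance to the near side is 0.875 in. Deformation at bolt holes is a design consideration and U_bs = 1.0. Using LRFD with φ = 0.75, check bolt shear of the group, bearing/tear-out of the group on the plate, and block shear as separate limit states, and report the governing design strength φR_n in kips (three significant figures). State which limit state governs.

Bolt shear: A_b = π·0.5²/4 = 0.1963 in²; R_n = 84 × 0.1963 × 2 × 1 = 32.99 kips → 0.75 × 32.99 = 24.7 kips.
Bearing: edge l_c = 0.4688, r_n = 27.42 kips; interior l_c = 1.188, r_n = 58.5 kips; R_n = 27.42 + 1·58.5 = 85.92 kips → 64.4 kips.
Block shear: A_gv = 1.875, A_nv = 1.172, A_nt = 0.4219 in²; R_n = min(0.6F_uA_nv, 0.6F_yA_gv) + U_bs·F_u·A_nt = 73.12 kips → 54.8 kips.
Bolt shear governs: 24.7 kips.

24.7 kips (bolt shear governs)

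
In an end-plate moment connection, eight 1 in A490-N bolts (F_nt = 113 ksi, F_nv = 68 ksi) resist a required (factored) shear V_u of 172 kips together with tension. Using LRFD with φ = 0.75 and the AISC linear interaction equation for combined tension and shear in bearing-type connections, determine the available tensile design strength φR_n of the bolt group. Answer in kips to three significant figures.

406 kips

A_b = π·1²/4 = 0.7854 in²; f_rv = 172 / (8 × 0.7854) = 27.37 ksi.
F'_nt = 1.3 F_nt − (F_nt / φF_nv) f_rv = 1.3·113 − (113/(0.75·68))·27.37 = 86.25 ksi, capped at F_nt → F'_nt = 86.25 ksi.
R_n = F'_nt · A_b · n = 86.25 × 0.7854 × 8 = 541.9 kips.
Design strength φR_n = 0.75 × 541.9 = 406 kips.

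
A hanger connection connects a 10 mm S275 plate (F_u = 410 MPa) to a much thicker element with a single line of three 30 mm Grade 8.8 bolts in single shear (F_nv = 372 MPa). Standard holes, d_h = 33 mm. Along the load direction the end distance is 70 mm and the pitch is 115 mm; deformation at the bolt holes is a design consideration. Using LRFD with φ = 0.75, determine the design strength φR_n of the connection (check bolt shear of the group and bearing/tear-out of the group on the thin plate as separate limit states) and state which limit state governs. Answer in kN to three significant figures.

592 kN (bolt shear governs)

Bolt shear: A_b = π·30²/4 = 706.9 mm²; R_n = 372 × 706.9 × 3 × 1 / 1000 = 788.9 kN → 0.75 × 788.9 = 592 kN.
Bearing (1.2 l_c t F_u ≤ 2.4 d t F_u): upper limit = 2.4·30·10·410 / 1000 = 295.2 kN.
  Edge l_c = 70 − 33/2 = 53.5 → r_n = 263.2 kN; interior l_c = 115 − 33 = 82 → r_n = 295.2 kN.
  R_n,bearing = 1·263.2 + 2·295.2 = 853.6 kN → 0.75 × 853.6 = 640 kN.
Bolt shear governs: 592 kN.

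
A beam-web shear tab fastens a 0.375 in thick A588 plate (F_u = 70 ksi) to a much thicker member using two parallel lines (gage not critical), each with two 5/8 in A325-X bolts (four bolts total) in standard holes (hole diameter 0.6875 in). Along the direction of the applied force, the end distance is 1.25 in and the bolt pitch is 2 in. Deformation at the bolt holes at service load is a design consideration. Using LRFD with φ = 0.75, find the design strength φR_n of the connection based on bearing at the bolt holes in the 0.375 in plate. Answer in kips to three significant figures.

Per bolt r_n = 1.2 l_c t F_u ≤ 2.4 d t F_u; upper limit = 2.4 × 0.625 × 0.375 × 70 = 39.38 kips.
Edge bolt: l_c = 1.25 − 0.6875/2 = 0.9062 in → 1.2 × 0.9062 × 0.375 × 70 = 28.55 → r_n = 28.55 kips.
Interior bolts: l_c = 2 − 0.6875 = 1.312 in → 1.2 × 1.312 × 0.375 × 70 = 41.34 → r_n = 39.38 kips.
R_n = 2 × 28.55 + 2 × 39.38 = 135.8 kips.
Design strength φR_n = 0.75 × 135.8 = 102 kips.

102 kips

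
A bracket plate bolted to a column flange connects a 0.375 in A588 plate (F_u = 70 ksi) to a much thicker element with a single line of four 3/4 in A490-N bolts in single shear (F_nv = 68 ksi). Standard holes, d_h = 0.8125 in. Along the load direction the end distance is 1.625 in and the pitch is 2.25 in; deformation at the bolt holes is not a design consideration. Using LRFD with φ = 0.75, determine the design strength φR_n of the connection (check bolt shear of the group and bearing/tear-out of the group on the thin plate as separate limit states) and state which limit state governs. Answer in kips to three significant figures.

90.1 kips (bolt shear governs)

Bolt shear: A_b = π·0.75²/4 = 0.4418 in²; R_n = 68 × 0.4418 × 4 × 1 = 120.2 kips → 0.75 × 120.2 = 90.1 kips.
Bearing (1.5 l_c t F_u ≤ 3.0 d t F_u): upper limit = 3.0·0.75·0.375·70 = 59.06 kips.
  Edge l_c = 1.625 − 0.8125/2 = 1.219 → r_n = 47.99 kips; interior l_c = 2.25 − 0.8125 = 1.438 → r_n = 56.6 kips.
  R_n,bearing = 1·47.99 + 3·56.6 = 217.8 kips → 0.75 × 217.8 = 163 kips.
Bolt shear governs: 90.1 kips.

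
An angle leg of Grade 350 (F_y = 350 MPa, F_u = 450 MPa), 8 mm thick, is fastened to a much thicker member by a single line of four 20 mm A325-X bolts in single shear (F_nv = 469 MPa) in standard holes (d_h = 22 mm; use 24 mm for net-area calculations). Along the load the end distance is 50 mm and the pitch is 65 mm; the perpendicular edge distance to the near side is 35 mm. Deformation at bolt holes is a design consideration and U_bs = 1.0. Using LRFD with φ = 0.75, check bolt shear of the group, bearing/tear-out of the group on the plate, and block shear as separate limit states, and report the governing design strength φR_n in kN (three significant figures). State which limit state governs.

323 kN (block shear governs)

Bolt shear: A_b = π·20²/4 = 314.2 mm²; R_n = 469 × 314.2 × 4 × 1 / 1000 = 589.4 kN → 0.75 × 589.4 = 442 kN.
Bearing: edge l_c = 39, r_n = 168.5 kN; interior l_c = 43, r_n = 172.8 kN; R_n = 168.5 + 3·172.8 = 686.9 kN → 515 kN.
Block shear: A_gv = 1960, A_nv = 1288, A_nt = 184 mm²; R_n = min(0.6F_uA_nv, 0.6F_yA_gv) + U_bs·F_u·A_nt = 430.6 kN → 323 kN.
Block shear governs: 323 kN.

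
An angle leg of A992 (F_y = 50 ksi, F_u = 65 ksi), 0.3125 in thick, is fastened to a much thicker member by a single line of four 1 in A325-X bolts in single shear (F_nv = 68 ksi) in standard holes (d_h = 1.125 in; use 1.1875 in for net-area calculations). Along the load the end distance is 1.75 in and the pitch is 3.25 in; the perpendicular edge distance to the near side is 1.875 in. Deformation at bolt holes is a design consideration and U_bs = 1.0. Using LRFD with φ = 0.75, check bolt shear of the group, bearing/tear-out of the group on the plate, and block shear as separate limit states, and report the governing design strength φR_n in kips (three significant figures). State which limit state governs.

86.6 kips (block shear governs)

Bolt shear: A_b = π·1²/4 = 0.7854 in²; R_n = 68 × 0.7854 × 4 × 1 = 213.6 kips → 0.75 × 213.6 = 160 kips.
Bearing: edge l_c = 1.188, r_n = 28.95 kips; interior l_c = 2.125, r_n = 48.75 kips; R_n = 28.95 + 3·48.75 = 175.2 kips → 131 kips.
Block shear: A_gv = 3.594, A_nv = 2.295, A_nt = 0.4004 in²; R_n = min(0.6F_uA_nv, 0.6F_yA_gv) + U_bs·F_u·A_nt = 115.5 kips → 86.6 kips.
Block shear governs: 86.6 kips.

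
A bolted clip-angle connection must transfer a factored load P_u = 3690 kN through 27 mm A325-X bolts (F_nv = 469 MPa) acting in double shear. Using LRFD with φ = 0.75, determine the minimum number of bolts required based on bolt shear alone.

A_b = π·27²/4 = 572.6 mm².
Per-bolt design strength φR_n = 0.75 × 469 × 572.6 × 2 / 1000 = 402.8 kN.
n ≥ 3690 / 402.8 = 9.161 → use 10 bolts.

10 bolts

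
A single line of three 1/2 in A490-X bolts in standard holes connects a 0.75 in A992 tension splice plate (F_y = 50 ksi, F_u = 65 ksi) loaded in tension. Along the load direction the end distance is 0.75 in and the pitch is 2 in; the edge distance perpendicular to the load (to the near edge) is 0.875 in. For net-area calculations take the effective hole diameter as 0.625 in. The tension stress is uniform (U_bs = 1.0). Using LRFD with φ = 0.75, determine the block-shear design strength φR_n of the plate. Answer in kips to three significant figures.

Shear plane L_v = 0.75 + 2·2 = 4.75 in; A_gv = 4.75 × 0.75 = 3.562 in².
A_nv = (4.75 − 2.5·0.625) × 0.75 = 2.391 in².
A_nt = (0.875 − 0.5·0.625) × 0.75 = 0.4219 in².
0.6 F_u A_nv = 93.23 kips; 0.6 F_y A_gv = 106.9 kips → shear rupture governs the shear term.
R_n = 93.23 + 1.0 × 65 × 0.4219 = 120.7 kips.
Design strength φR_n = 0.75 × 120.7 = 90.5 kips.

90.5 kips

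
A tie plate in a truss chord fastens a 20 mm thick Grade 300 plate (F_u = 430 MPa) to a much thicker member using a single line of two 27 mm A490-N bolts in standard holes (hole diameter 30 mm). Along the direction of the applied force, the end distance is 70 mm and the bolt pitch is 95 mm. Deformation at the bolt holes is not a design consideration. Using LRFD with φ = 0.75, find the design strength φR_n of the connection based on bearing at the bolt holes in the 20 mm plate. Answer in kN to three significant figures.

1040 kN

Per bolt r_n = 1.5 l_c t F_u ≤ 3.0 d t F_u; upper limit = 3.0 × 27 × 20 × 430 / 1000 = 696.6 kN.
Edge bolt: l_c = 70 − 30/2 = 55 mm → 1.5 × 55 × 20 × 430 / 1000 = 709.5 → r_n = 696.6 kN.
Interior bolts: l_c = 95 − 30 = 65 mm → 1.5 × 65 × 20 × 430 / 1000 = 838.5 → r_n = 696.6 kN.
R_n = 1 × 696.6 + 1 × 696.6 = 1393 kN.
Design strength φR_n = 0.75 × 1393 = 1040 kN.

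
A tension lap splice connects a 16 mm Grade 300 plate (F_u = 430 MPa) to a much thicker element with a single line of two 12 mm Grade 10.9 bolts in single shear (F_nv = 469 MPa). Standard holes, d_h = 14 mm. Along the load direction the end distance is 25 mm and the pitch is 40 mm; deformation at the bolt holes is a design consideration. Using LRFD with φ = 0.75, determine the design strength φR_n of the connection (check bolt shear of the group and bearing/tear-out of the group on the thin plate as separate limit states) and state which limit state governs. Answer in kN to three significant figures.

Bolt shear: A_b = π·12²/4 = 113.1 mm²; R_n = 469 × 113.1 × 2 × 1 / 1000 = 106.1 kN → 0.75 × 106.1 = 79.6 kN.
Bearing (1.2 l_c t F_u ≤ 2.4 d t F_u): upper limit = 2.4·12·16·430 / 1000 = 198.1 kN.
  Edge l_c = 25 − 14/2 = 18 → r_n = 148.6 kN; interior l_c = 40 − 14 = 26 → r_n = 198.1 kN.
  R_n,bearing = 1·148.6 + 1·198.1 = 346.8 kN → 0.75 × 346.8 = 260 kN.
Bolt shear governs: 79.6 kN.

79.6 kN (bolt shear governs)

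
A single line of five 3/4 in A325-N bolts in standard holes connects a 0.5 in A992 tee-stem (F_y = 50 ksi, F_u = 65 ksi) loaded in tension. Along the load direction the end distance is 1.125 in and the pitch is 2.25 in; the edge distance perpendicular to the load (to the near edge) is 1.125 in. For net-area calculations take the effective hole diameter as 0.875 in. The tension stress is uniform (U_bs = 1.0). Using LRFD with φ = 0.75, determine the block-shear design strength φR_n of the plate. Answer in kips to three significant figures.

107 kips

Shear plane L_v = 1.125 + 4·2.25 = 10.12 in; A_gv = 10.12 × 0.5 = 5.062 in².
A_nv = (10.12 − 4.5·0.875) × 0.5 = 3.094 in².
A_nt = (1.125 − 0.5·0.875) × 0.5 = 0.3438 in².
0.6 F_u A_nv = 120.7 kips; 0.6 F_y A_gv = 151.9 kips → shear rupture governs the shear term.
R_n = 120.7 + 1.0 × 65 × 0.3438 = 143 kips.
Design strength φR_n = 0.75 × 143 = 107 kips.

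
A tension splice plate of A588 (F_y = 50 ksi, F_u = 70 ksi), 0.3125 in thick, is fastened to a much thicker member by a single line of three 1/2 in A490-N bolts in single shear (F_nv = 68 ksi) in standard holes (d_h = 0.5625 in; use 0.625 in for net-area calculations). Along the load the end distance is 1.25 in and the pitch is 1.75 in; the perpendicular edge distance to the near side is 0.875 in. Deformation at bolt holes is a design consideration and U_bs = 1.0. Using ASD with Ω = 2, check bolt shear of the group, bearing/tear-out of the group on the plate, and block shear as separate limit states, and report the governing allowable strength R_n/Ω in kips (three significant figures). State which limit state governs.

20 kips (bolt shear governs)

Bolt shear: A_b = π·0.5²/4 = 0.1963 in²; R_n = 68 × 0.1963 × 3 × 1 = 40.06 kips → 40.06 / 2 = 20 kips.
Bearing: edge l_c = 0.9688, r_n = 25.43 kips; interior l_c = 1.188, r_n = 26.25 kips; R_n = 25.43 + 2·26.25 = 77.93 kips → 39 kips.
Block shear: A_gv = 1.484, A_nv = 0.9961, A_nt = 0.1758 in²; R_n = min(0.6F_uA_nv, 0.6F_yA_gv) + U_bs·F_u·A_nt = 54.14 kips → 27.1 kips.
Bolt shear governs: 20 kips.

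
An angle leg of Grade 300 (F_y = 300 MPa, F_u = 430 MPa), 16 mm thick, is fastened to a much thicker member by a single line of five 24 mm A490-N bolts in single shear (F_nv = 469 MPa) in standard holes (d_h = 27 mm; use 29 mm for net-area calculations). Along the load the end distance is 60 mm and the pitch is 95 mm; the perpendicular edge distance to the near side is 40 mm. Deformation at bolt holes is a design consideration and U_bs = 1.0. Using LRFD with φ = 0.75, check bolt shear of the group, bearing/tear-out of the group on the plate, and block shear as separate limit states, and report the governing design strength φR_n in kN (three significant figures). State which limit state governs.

796 kN (bolt shear governs)

Bolt shear: A_b = π·24²/4 = 452.4 mm²; R_n = 469 × 452.4 × 5 × 1 / 1000 = 1061 kN → 0.75 × 1061 = 796 kN.
Bearing: edge l_c = 46.5, r_n = 383.9 kN; interior l_c = 68, r_n = 396.3 kN; R_n = 383.9 + 4·396.3 = 1969 kN → 1480 kN.
Block shear: A_gv = 7040, A_nv = 4952, A_nt = 408 mm²; R_n = min(0.6F_uA_nv, 0.6F_yA_gv) + U_bs·F_u·A_nt = 1443 kN → 1080 kN.
Bolt shear governs: 796 kN.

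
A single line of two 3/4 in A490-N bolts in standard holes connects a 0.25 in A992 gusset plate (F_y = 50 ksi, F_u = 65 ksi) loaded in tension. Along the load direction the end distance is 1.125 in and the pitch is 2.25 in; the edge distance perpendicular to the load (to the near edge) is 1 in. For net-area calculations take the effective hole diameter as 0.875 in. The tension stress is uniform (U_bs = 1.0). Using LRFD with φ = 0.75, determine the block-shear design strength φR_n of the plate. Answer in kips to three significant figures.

Shear plane L_v = 1.125 + 1·2.25 = 3.375 in; A_gv = 3.375 × 0.25 = 0.8438 in².
A_nv = (3.375 − 1.5·0.875) × 0.25 = 0.5156 in².
A_nt = (1 − 0.5·0.875) × 0.25 = 0.1406 in².
0.6 F_u A_nv = 20.11 kips; 0.6 F_y A_gv = 25.31 kips → shear rupture governs the shear term.
R_n = 20.11 + 1.0 × 65 × 0.1406 = 29.25 kips.
Design strength φR_n = 0.75 × 29.25 = 21.9 kips.

21.9 kips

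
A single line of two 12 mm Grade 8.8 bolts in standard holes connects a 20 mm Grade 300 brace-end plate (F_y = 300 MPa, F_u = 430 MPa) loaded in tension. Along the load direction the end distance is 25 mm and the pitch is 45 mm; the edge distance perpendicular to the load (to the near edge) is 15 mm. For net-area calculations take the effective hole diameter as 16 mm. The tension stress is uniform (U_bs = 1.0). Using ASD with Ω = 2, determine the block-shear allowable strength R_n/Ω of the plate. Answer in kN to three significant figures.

149 kN

Shear plane L_v = 25 + 1·45 = 70 mm; A_gv = 70 × 20 = 1400 mm².
A_nv = (70 − 1.5·16) × 20 = 920 mm².
A_nt = (15 − 0.5·16) × 20 = 140 mm².
0.6 F_u A_nv = 237.4 kN; 0.6 F_y A_gv = 252 kN → shear rupture governs the shear term.
R_n = 237.4 + 1.0 × 430 × 140 / 1000 = 297.6 kN.
Allowable strength R_n/Ω = 297.6 / 2 = 149 kN.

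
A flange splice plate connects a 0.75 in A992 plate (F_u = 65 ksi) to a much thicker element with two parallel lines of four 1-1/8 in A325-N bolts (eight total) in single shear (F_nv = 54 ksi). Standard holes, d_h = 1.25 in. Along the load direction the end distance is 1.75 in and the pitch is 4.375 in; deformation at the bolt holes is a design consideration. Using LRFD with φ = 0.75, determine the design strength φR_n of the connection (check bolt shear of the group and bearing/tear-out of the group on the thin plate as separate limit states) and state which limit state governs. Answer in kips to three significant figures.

322 kips (bolt shear governs)

Bolt shear: A_b = π·1.125²/4 = 0.994 in²; R_n = 54 × 0.994 × 8 × 1 = 429.4 kips → 0.75 × 429.4 = 322 kips.
Bearing (1.2 l_c t F_u ≤ 2.4 d t F_u): upper limit = 2.4·1.125·0.75·65 = 131.6 kips.
  Edge l_c = 1.75 − 1.25/2 = 1.125 → r_n = 65.81 kips; interior l_c = 4.375 − 1.25 = 3.125 → r_n = 131.6 kips.
  R_n,bearing = 2·65.81 + 6·131.6 = 921.4 kips → 0.75 × 921.4 = 691 kips.
Bolt shear governs: 322 kips.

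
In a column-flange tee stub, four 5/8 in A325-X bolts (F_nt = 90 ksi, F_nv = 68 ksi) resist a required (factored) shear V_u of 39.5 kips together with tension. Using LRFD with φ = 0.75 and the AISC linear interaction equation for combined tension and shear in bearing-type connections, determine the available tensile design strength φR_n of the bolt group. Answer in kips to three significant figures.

55.4 kips

A_b = π·0.625²/4 = 0.3068 in²; f_rv = 39.5 / (4 × 0.3068) = 32.19 ksi.
F'_nt = 1.3 F_nt − (F_nt / φF_nv) f_rv = 1.3·90 − (90/(0.75·68))·32.19 = 60.2 ksi, capped at F_nt → F'_nt = 60.2 ksi.
R_n = F'_nt · A_b · n = 60.2 × 0.3068 × 4 = 73.87 kips.
Design strength φR_n = 0.75 × 73.87 = 55.4 kips.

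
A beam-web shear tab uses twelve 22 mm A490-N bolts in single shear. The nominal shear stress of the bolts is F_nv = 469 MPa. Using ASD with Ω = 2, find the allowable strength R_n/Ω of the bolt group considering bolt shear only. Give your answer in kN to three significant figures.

1070 kN

A_b = π × 22² / 4 = 380.1 mm².
R_n = F_nv · A_b · n · n_s = 469 × 380.1 × 12 × 1 / 1000 = 2139 kN.
Allowable strength R_n/Ω = 2139 / 2 = 1070 kN.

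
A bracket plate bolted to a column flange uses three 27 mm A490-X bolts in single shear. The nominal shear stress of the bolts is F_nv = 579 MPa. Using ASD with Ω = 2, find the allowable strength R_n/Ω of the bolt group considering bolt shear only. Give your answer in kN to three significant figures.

A_b = π × 27² / 4 = 572.6 mm².
R_n = F_nv · A_b · n · n_s = 579 × 572.6 × 3 × 1 / 1000 = 994.5 kN.
Allowable strength R_n/Ω = 994.5 / 2 = 497 kN.

497 kN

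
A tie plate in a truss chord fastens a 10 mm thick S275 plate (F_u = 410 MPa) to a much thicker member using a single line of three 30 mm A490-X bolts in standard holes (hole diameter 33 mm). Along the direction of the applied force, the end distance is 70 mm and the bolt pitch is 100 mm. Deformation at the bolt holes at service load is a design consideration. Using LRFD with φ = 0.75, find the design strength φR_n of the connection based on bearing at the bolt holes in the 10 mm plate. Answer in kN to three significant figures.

640 kN

Per bolt r_n = 1.2 l_c t F_u ≤ 2.4 d t F_u; upper limit = 2.4 × 30 × 10 × 410 / 1000 = 295.2 kN.
Edge bolt: l_c = 70 − 33/2 = 53.5 mm → 1.2 × 53.5 × 10 × 410 / 1000 = 263.2 → r_n = 263.2 kN.
Interior bolts: l_c = 100 − 33 = 67 mm → 1.2 × 67 × 10 × 410 / 1000 = 329.6 → r_n = 295.2 kN.
R_n = 1 × 263.2 + 2 × 295.2 = 853.6 kN.
Design strength φR_n = 0.75 × 853.6 = 640 kN.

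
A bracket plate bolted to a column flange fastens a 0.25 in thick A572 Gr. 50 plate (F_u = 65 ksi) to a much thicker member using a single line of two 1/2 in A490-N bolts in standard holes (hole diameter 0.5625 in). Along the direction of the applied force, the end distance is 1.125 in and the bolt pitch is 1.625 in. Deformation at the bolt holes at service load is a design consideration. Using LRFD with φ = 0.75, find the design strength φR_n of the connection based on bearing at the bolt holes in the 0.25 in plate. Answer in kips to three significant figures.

27 kips

Per bolt r_n = 1.2 l_c t F_u ≤ 2.4 d t F_u; upper limit = 2.4 × 0.5 × 0.25 × 65 = 19.5 kips.
Edge bolt: l_c = 1.125 − 0.5625/2 = 0.8438 in → 1.2 × 0.8438 × 0.25 × 65 = 16.45 → r_n = 16.45 kips.
Interior bolts: l_c = 1.625 − 0.5625 = 1.062 in → 1.2 × 1.062 × 0.25 × 65 = 20.72 → r_n = 19.5 kips.
R_n = 1 × 16.45 + 1 × 19.5 = 35.95 kips.
Design strength φR_n = 0.75 × 35.95 = 27 kips.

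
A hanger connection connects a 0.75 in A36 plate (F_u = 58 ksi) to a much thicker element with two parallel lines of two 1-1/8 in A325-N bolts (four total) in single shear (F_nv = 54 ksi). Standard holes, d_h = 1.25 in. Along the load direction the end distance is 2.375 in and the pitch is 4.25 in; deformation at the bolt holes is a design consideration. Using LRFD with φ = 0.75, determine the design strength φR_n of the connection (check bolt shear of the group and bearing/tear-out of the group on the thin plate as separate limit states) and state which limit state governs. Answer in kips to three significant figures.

Bolt shear: A_b = π·1.125²/4 = 0.994 in²; R_n = 54 × 0.994 × 4 × 1 = 214.7 kips → 0.75 × 214.7 = 161 kips.
Bearing (1.2 l_c t F_u ≤ 2.4 d t F_u): upper limit = 2.4·1.125·0.75·58 = 117.4 kips.
  Edge l_c = 2.375 − 1.25/2 = 1.75 → r_n = 91.35 kips; interior l_c = 4.25 − 1.25 = 3 → r_n = 117.4 kips.
  R_n,bearing = 2·91.35 + 2·117.4 = 417.6 kips → 0.75 × 417.6 = 313 kips.
Bolt shear governs: 161 kips.

161 kips (bolt shear governs)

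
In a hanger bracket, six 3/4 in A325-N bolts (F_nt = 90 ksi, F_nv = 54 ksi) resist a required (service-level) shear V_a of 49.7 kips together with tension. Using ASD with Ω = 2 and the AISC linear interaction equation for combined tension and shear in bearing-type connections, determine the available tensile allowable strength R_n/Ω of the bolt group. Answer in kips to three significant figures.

72.2 kips

A_b = π·0.75²/4 = 0.4418 in²; f_rv = 49.7 / (6 × 0.4418) = 18.75 ksi.
F'_nt = 1.3 F_nt − (Ω F_nt / F_nv) f_rv = 1.3·90 − (2·90/54)·18.75 = 54.5 ksi, capped at F_nt → F'_nt = 54.5 ksi.
R_n = F'_nt · A_b · n = 54.5 × 0.4418 × 6 = 144.5 kips.
Allowable strength R_n/Ω = 144.5 / 2 = 72.2 kips.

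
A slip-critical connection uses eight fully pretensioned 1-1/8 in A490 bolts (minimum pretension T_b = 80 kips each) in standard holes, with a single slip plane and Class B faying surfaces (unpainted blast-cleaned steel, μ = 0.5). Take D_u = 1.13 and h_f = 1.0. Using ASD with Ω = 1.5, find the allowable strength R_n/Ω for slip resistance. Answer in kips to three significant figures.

241 kips

R_n = μ · D_u · h_f · T_b · n_s · n_b = 0.5 × 1.13 × 1.0 × 80 × 1 × 8 = 361.6 kips.
Allowable strength R_n/Ω = 361.6 / 1.5 = 241 kips.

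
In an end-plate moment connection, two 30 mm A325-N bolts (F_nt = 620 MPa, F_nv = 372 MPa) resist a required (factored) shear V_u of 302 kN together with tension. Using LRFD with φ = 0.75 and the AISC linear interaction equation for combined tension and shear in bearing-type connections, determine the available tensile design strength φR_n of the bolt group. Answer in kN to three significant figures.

351 kN

A_b = π·30²/4 = 706.9 mm²; f_rv = 302 × 1000 / (2 × 706.9) = 213.6 MPa.
F'_nt = 1.3 F_nt − (F_nt / φF_nv) f_rv = 1.3·620 − (620/(0.75·372))·213.6 = 331.3 MPa, capped at F_nt → F'_nt = 331.3 MPa.
R_n = F'_nt · A_b · n = 331.3 × 706.9 × 2 / 1000 = 468.3 kN.
Design strength φR_n = 0.75 × 468.3 = 351 kN.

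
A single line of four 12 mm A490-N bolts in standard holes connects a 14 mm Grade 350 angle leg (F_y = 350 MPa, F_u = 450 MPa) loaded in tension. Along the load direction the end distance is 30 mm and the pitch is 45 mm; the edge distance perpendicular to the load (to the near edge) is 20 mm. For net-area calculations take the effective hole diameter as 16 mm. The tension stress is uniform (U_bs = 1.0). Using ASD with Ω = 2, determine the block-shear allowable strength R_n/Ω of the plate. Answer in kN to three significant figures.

244 kN

Shear plane L_v = 30 + 3·45 = 165 mm; A_gv = 165 × 14 = 2310 mm².
A_nv = (165 − 3.5·16) × 14 = 1526 mm².
A_nt = (20 − 0.5·16) × 14 = 168 mm².
0.6 F_u A_nv = 412 kN; 0.6 F_y A_gv = 485.1 kN → shear rupture governs the shear term.
R_n = 412 + 1.0 × 450 × 168 / 1000 = 487.6 kN.
Allowable strength R_n/Ω = 487.6 / 2 = 244 kN.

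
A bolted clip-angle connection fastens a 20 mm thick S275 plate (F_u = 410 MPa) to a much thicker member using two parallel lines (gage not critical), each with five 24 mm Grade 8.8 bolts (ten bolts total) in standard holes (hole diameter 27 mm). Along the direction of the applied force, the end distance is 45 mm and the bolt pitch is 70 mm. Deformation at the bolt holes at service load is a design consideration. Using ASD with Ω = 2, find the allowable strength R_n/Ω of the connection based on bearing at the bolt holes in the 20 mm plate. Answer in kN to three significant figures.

Per bolt r_n = 1.2 l_c t F_u ≤ 2.4 d t F_u; upper limit = 2.4 × 24 × 20 × 410 / 1000 = 472.3 kN.
Edge bolt: l_c = 45 − 27/2 = 31.5 mm → 1.2 × 31.5 × 20 × 410 / 1000 = 310 → r_n = 310 kN.
Interior bolts: l_c = 70 − 27 = 43 mm → 1.2 × 43 × 20 × 410 / 1000 = 423.1 → r_n = 423.1 kN.
R_n = 2 × 310 + 8 × 423.1 = 4005 kN.
Allowable strength R_n/Ω = 4005 / 2 = 2000 kN.

2000 kN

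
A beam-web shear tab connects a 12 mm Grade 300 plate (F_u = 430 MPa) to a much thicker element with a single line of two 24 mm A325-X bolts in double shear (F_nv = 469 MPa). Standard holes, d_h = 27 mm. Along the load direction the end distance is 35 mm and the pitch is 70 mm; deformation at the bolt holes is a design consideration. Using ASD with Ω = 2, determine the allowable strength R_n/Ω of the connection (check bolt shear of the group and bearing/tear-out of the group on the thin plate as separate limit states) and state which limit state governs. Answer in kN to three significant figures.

Bolt shear: A_b = π·24²/4 = 452.4 mm²; R_n = 469 × 452.4 × 2 × 2 / 1000 = 848.7 kN → 848.7 / 2 = 424 kN.
Bearing (1.2 l_c t F_u ≤ 2.4 d t F_u): upper limit = 2.4·24·12·430 / 1000 = 297.2 kN.
  Edge l_c = 35 − 27/2 = 21.5 → r_n = 133.1 kN; interior l_c = 70 − 27 = 43 → r_n = 266.3 kN.
  R_n,bearing = 1·133.1 + 1·266.3 = 399.4 kN → 399.4 / 2 = 200 kN.
Bearing governs: 200 kN.

200 kN (bearing governs)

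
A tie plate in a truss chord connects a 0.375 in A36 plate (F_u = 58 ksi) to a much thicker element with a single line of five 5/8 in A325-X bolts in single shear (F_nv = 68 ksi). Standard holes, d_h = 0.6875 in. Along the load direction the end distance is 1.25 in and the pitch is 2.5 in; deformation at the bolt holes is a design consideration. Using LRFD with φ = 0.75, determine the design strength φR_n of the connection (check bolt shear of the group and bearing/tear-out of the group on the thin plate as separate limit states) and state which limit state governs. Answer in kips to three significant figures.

Bolt shear: A_b = π·0.625²/4 = 0.3068 in²; R_n = 68 × 0.3068 × 5 × 1 = 104.3 kips → 0.75 × 104.3 = 78.2 kips.
Bearing (1.2 l_c t F_u ≤ 2.4 d t F_u): upper limit = 2.4·0.625·0.375·58 = 32.62 kips.
  Edge l_c = 1.25 − 0.6875/2 = 0.9062 → r_n = 23.65 kips; interior l_c = 2.5 − 0.6875 = 1.812 → r_n = 32.62 kips.
  R_n,bearing = 1·23.65 + 4·32.62 = 154.2 kips → 0.75 × 154.2 = 116 kips.
Bolt shear governs: 78.2 kips.

78.2 kips (bolt shear governs)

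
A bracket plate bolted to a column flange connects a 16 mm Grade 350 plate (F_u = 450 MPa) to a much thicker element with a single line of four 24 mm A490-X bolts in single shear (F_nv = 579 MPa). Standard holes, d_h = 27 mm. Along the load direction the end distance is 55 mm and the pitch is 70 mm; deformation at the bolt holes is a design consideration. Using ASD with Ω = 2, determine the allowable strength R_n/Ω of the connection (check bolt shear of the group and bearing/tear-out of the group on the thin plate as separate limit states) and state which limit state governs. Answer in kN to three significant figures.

524 kN (bolt shear governs)

Bolt shear: A_b = π·24²/4 = 452.4 mm²; R_n = 579 × 452.4 × 4 × 1 / 1000 = 1048 kN → 1048 / 2 = 524 kN.
Bearing (1.2 l_c t F_u ≤ 2.4 d t F_u): upper limit = 2.4·24·16·450 / 1000 = 414.7 kN.
  Edge l_c = 55 − 27/2 = 41.5 → r_n = 358.6 kN; interior l_c = 70 − 27 = 43 → r_n = 371.5 kN.
  R_n,bearing = 1·358.6 + 3·371.5 = 1473 kN → 1473 / 2 = 737 kN.
Bolt shear governs: 524 kN.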